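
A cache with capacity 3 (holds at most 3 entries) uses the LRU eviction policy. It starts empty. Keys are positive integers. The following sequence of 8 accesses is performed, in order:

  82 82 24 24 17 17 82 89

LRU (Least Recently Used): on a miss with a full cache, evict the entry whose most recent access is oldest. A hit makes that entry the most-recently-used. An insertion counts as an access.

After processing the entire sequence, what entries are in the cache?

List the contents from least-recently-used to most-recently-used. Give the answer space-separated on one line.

Answer: 17 82 89

Derivation:
LRU simulation (capacity=3):
  1. access 82: MISS. Cache (LRU->MRU): [82]
  2. access 82: HIT. Cache (LRU->MRU): [82]
  3. access 24: MISS. Cache (LRU->MRU): [82 24]
  4. access 24: HIT. Cache (LRU->MRU): [82 24]
  5. access 17: MISS. Cache (LRU->MRU): [82 24 17]
  6. access 17: HIT. Cache (LRU->MRU): [82 24 17]
  7. access 82: HIT. Cache (LRU->MRU): [24 17 82]
  8. access 89: MISS, evict 24. Cache (LRU->MRU): [17 82 89]
Total: 4 hits, 4 misses, 1 evictions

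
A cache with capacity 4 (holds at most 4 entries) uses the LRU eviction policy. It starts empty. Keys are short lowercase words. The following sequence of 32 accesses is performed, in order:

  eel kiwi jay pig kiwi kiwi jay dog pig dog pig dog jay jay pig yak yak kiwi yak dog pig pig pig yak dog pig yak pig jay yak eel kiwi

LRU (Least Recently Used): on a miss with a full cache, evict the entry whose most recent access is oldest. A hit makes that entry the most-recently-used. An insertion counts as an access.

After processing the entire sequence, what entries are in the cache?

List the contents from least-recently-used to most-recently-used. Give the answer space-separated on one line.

LRU simulation (capacity=4):
  1. access eel: MISS. Cache (LRU->MRU): [eel]
  2. access kiwi: MISS. Cache (LRU->MRU): [eel kiwi]
  3. access jay: MISS. Cache (LRU->MRU): [eel kiwi jay]
  4. access pig: MISS. Cache (LRU->MRU): [eel kiwi jay pig]
  5. access kiwi: HIT. Cache (LRU->MRU): [eel jay pig kiwi]
  6. access kiwi: HIT. Cache (LRU->MRU): [eel jay pig kiwi]
  7. access jay: HIT. Cache (LRU->MRU): [eel pig kiwi jay]
  8. access dog: MISS, evict eel. Cache (LRU->MRU): [pig kiwi jay dog]
  9. access pig: HIT. Cache (LRU->MRU): [kiwi jay dog pig]
  10. access dog: HIT. Cache (LRU->MRU): [kiwi jay pig dog]
  11. access pig: HIT. Cache (LRU->MRU): [kiwi jay dog pig]
  12. access dog: HIT. Cache (LRU->MRU): [kiwi jay pig dog]
  13. access jay: HIT. Cache (LRU->MRU): [kiwi pig dog jay]
  14. access jay: HIT. Cache (LRU->MRU): [kiwi pig dog jay]
  15. access pig: HIT. Cache (LRU->MRU): [kiwi dog jay pig]
  16. access yak: MISS, evict kiwi. Cache (LRU->MRU): [dog jay pig yak]
  17. access yak: HIT. Cache (LRU->MRU): [dog jay pig yak]
  18. access kiwi: MISS, evict dog. Cache (LRU->MRU): [jay pig yak kiwi]
  19. access yak: HIT. Cache (LRU->MRU): [jay pig kiwi yak]
  20. access dog: MISS, evict jay. Cache (LRU->MRU): [pig kiwi yak dog]
  21. access pig: HIT. Cache (LRU->MRU): [kiwi yak dog pig]
  22. access pig: HIT. Cache (LRU->MRU): [kiwi yak dog pig]
  23. access pig: HIT. Cache (LRU->MRU): [kiwi yak dog pig]
  24. access yak: HIT. Cache (LRU->MRU): [kiwi dog pig yak]
  25. access dog: HIT. Cache (LRU->MRU): [kiwi pig yak dog]
  26. access pig: HIT. Cache (LRU->MRU): [kiwi yak dog pig]
  27. access yak: HIT. Cache (LRU->MRU): [kiwi dog pig yak]
  28. access pig: HIT. Cache (LRU->MRU): [kiwi dog yak pig]
  29. access jay: MISS, evict kiwi. Cache (LRU->MRU): [dog yak pig jay]
  30. access yak: HIT. Cache (LRU->MRU): [dog pig jay yak]
  31. access eel: MISS, evict dog. Cache (LRU->MRU): [pig jay yak eel]
  32. access kiwi: MISS, evict pig. Cache (LRU->MRU): [jay yak eel kiwi]
Total: 21 hits, 11 misses, 7 evictions

Answer: jay yak eel kiwi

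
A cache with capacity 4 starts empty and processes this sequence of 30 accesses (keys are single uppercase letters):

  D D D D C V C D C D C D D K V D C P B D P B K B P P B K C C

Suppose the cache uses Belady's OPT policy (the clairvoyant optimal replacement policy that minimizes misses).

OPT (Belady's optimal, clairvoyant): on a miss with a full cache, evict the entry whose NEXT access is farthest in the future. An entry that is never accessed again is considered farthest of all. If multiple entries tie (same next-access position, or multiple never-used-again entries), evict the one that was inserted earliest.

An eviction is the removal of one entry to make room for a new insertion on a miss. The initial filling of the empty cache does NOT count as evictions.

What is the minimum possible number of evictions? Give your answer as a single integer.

OPT (Belady) simulation (capacity=4):
  1. access D: MISS. Cache: [D]
  2. access D: HIT. Next use of D: step 3. Cache: [D]
  3. access D: HIT. Next use of D: step 4. Cache: [D]
  4. access D: HIT. Next use of D: step 8. Cache: [D]
  5. access C: MISS. Cache: [D C]
  6. access V: MISS. Cache: [D C V]
  7. access C: HIT. Next use of C: step 9. Cache: [D C V]
  8. access D: HIT. Next use of D: step 10. Cache: [D C V]
  9. access C: HIT. Next use of C: step 11. Cache: [D C V]
  10. access D: HIT. Next use of D: step 12. Cache: [D C V]
  11. access C: HIT. Next use of C: step 17. Cache: [D C V]
  12. access D: HIT. Next use of D: step 13. Cache: [D C V]
  13. access D: HIT. Next use of D: step 16. Cache: [D C V]
  14. access K: MISS. Cache: [D C V K]
  15. access V: HIT. Next use of V: never. Cache: [D C V K]
  16. access D: HIT. Next use of D: step 20. Cache: [D C V K]
  17. access C: HIT. Next use of C: step 29. Cache: [D C V K]
  18. access P: MISS, evict V (next use: never). Cache: [D C K P]
  19. access B: MISS, evict C (next use: step 29). Cache: [D K P B]
  20. access D: HIT. Next use of D: never. Cache: [D K P B]
  21. access P: HIT. Next use of P: step 25. Cache: [D K P B]
  22. access B: HIT. Next use of B: step 24. Cache: [D K P B]
  23. access K: HIT. Next use of K: step 28. Cache: [D K P B]
  24. access B: HIT. Next use of B: step 27. Cache: [D K P B]
  25. access P: HIT. Next use of P: step 26. Cache: [D K P B]
  26. access P: HIT. Next use of P: never. Cache: [D K P B]
  27. access B: HIT. Next use of B: never. Cache: [D K P B]
  28. access K: HIT. Next use of K: never. Cache: [D K P B]
  29. access C: MISS, evict D (next use: never). Cache: [K P B C]
  30. access C: HIT. Next use of C: never. Cache: [K P B C]
Total: 23 hits, 7 misses, 3 evictions

Answer: 3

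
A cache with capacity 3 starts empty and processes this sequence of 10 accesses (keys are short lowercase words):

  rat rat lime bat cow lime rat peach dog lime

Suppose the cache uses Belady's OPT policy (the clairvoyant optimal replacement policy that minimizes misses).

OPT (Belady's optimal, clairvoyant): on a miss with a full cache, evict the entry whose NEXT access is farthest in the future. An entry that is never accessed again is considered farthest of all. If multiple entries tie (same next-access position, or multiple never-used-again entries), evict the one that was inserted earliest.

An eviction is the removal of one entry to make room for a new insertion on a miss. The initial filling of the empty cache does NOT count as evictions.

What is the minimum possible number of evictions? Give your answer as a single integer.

OPT (Belady) simulation (capacity=3):
  1. access rat: MISS. Cache: [rat]
  2. access rat: HIT. Next use of rat: step 7. Cache: [rat]
  3. access lime: MISS. Cache: [rat lime]
  4. access bat: MISS. Cache: [rat lime bat]
  5. access cow: MISS, evict bat (next use: never). Cache: [rat lime cow]
  6. access lime: HIT. Next use of lime: step 10. Cache: [rat lime cow]
  7. access rat: HIT. Next use of rat: never. Cache: [rat lime cow]
  8. access peach: MISS, evict rat (next use: never). Cache: [lime cow peach]
  9. access dog: MISS, evict cow (next use: never). Cache: [lime peach dog]
  10. access lime: HIT. Next use of lime: never. Cache: [lime peach dog]
Total: 4 hits, 6 misses, 3 evictions

Answer: 3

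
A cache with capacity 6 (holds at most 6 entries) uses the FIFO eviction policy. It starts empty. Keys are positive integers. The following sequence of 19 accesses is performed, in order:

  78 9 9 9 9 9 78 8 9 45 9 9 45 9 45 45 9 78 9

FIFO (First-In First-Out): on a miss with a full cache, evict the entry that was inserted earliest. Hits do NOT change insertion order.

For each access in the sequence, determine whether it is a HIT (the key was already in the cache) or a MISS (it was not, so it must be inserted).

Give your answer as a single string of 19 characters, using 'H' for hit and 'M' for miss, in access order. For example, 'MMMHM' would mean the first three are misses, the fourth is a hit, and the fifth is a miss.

FIFO simulation (capacity=6):
  1. access 78: MISS. Cache (old->new): [78]
  2. access 9: MISS. Cache (old->new): [78 9]
  3. access 9: HIT. Cache (old->new): [78 9]
  4. access 9: HIT. Cache (old->new): [78 9]
  5. access 9: HIT. Cache (old->new): [78 9]
  6. access 9: HIT. Cache (old->new): [78 9]
  7. access 78: HIT. Cache (old->new): [78 9]
  8. access 8: MISS. Cache (old->new): [78 9 8]
  9. access 9: HIT. Cache (old->new): [78 9 8]
  10. access 45: MISS. Cache (old->new): [78 9 8 45]
  11. access 9: HIT. Cache (old->new): [78 9 8 45]
  12. access 9: HIT. Cache (old->new): [78 9 8 45]
  13. access 45: HIT. Cache (old->new): [78 9 8 45]
  14. access 9: HIT. Cache (old->new): [78 9 8 45]
  15. access 45: HIT. Cache (old->new): [78 9 8 45]
  16. access 45: HIT. Cache (old->new): [78 9 8 45]
  17. access 9: HIT. Cache (old->new): [78 9 8 45]
  18. access 78: HIT. Cache (old->new): [78 9 8 45]
  19. access 9: HIT. Cache (old->new): [78 9 8 45]
Total: 15 hits, 4 misses, 0 evictions

Answer: MMHHHHHMHMHHHHHHHHH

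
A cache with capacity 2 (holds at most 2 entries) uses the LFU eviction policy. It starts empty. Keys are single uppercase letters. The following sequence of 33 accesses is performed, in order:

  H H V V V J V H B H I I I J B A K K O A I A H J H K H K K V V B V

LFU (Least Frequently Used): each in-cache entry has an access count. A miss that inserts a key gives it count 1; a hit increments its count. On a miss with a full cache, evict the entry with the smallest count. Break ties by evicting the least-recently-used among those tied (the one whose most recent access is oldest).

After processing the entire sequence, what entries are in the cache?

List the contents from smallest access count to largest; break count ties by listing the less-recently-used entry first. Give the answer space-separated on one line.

LFU simulation (capacity=2):
  1. access H: MISS. Cache: [H(c=1)]
  2. access H: HIT, count now 2. Cache: [H(c=2)]
  3. access V: MISS. Cache: [V(c=1) H(c=2)]
  4. access V: HIT, count now 2. Cache: [H(c=2) V(c=2)]
  5. access V: HIT, count now 3. Cache: [H(c=2) V(c=3)]
  6. access J: MISS, evict H(c=2). Cache: [J(c=1) V(c=3)]
  7. access V: HIT, count now 4. Cache: [J(c=1) V(c=4)]
  8. access H: MISS, evict J(c=1). Cache: [H(c=1) V(c=4)]
  9. access B: MISS, evict H(c=1). Cache: [B(c=1) V(c=4)]
  10. access H: MISS, evict B(c=1). Cache: [H(c=1) V(c=4)]
  11. access I: MISS, evict H(c=1). Cache: [I(c=1) V(c=4)]
  12. access I: HIT, count now 2. Cache: [I(c=2) V(c=4)]
  13. access I: HIT, count now 3. Cache: [I(c=3) V(c=4)]
  14. access J: MISS, evict I(c=3). Cache: [J(c=1) V(c=4)]
  15. access B: MISS, evict J(c=1). Cache: [B(c=1) V(c=4)]
  16. access A: MISS, evict B(c=1). Cache: [A(c=1) V(c=4)]
  17. access K: MISS, evict A(c=1). Cache: [K(c=1) V(c=4)]
  18. access K: HIT, count now 2. Cache: [K(c=2) V(c=4)]
  19. access O: MISS, evict K(c=2). Cache: [O(c=1) V(c=4)]
  20. access A: MISS, evict O(c=1). Cache: [A(c=1) V(c=4)]
  21. access I: MISS, evict A(c=1). Cache: [I(c=1) V(c=4)]
  22. access A: MISS, evict I(c=1). Cache: [A(c=1) V(c=4)]
  23. access H: MISS, evict A(c=1). Cache: [H(c=1) V(c=4)]
  24. access J: MISS, evict H(c=1). Cache: [J(c=1) V(c=4)]
  25. access H: MISS, evict J(c=1). Cache: [H(c=1) V(c=4)]
  26. access K: MISS, evict H(c=1). Cache: [K(c=1) V(c=4)]
  27. access H: MISS, evict K(c=1). Cache: [H(c=1) V(c=4)]
  28. access K: MISS, evict H(c=1). Cache: [K(c=1) V(c=4)]
  29. access K: HIT, count now 2. Cache: [K(c=2) V(c=4)]
  30. access V: HIT, count now 5. Cache: [K(c=2) V(c=5)]
  31. access V: HIT, count now 6. Cache: [K(c=2) V(c=6)]
  32. access B: MISS, evict K(c=2). Cache: [B(c=1) V(c=6)]
  33. access V: HIT, count now 7. Cache: [B(c=1) V(c=7)]
Total: 11 hits, 22 misses, 20 evictions

Answer: B V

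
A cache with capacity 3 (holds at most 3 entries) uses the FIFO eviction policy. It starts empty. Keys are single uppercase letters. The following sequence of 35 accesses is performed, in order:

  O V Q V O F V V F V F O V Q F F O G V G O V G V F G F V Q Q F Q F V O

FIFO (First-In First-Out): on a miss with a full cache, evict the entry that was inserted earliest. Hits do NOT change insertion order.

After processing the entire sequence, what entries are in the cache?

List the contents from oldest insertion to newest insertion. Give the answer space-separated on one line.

FIFO simulation (capacity=3):
  1. access O: MISS. Cache (old->new): [O]
  2. access V: MISS. Cache (old->new): [O V]
  3. access Q: MISS. Cache (old->new): [O V Q]
  4. access V: HIT. Cache (old->new): [O V Q]
  5. access O: HIT. Cache (old->new): [O V Q]
  6. access F: MISS, evict O. Cache (old->new): [V Q F]
  7. access V: HIT. Cache (old->new): [V Q F]
  8. access V: HIT. Cache (old->new): [V Q F]
  9. access F: HIT. Cache (old->new): [V Q F]
  10. access V: HIT. Cache (old->new): [V Q F]
  11. access F: HIT. Cache (old->new): [V Q F]
  12. access O: MISS, evict V. Cache (old->new): [Q F O]
  13. access V: MISS, evict Q. Cache (old->new): [F O V]
  14. access Q: MISS, evict F. Cache (old->new): [O V Q]
  15. access F: MISS, evict O. Cache (old->new): [V Q F]
  16. access F: HIT. Cache (old->new): [V Q F]
  17. access O: MISS, evict V. Cache (old->new): [Q F O]
  18. access G: MISS, evict Q. Cache (old->new): [F O G]
  19. access V: MISS, evict F. Cache (old->new): [O G V]
  20. access G: HIT. Cache (old->new): [O G V]
  21. access O: HIT. Cache (old->new): [O G V]
  22. access V: HIT. Cache (old->new): [O G V]
  23. access G: HIT. Cache (old->new): [O G V]
  24. access V: HIT. Cache (old->new): [O G V]
  25. access F: MISS, evict O. Cache (old->new): [G V F]
  26. access G: HIT. Cache (old->new): [G V F]
  27. access F: HIT. Cache (old->new): [G V F]
  28. access V: HIT. Cache (old->new): [G V F]
  29. access Q: MISS, evict G. Cache (old->new): [V F Q]
  30. access Q: HIT. Cache (old->new): [V F Q]
  31. access F: HIT. Cache (old->new): [V F Q]
  32. access Q: HIT. Cache (old->new): [V F Q]
  33. access F: HIT. Cache (old->new): [V F Q]
  34. access V: HIT. Cache (old->new): [V F Q]
  35. access O: MISS, evict V. Cache (old->new): [F Q O]
Total: 21 hits, 14 misses, 11 evictions

Answer: F Q O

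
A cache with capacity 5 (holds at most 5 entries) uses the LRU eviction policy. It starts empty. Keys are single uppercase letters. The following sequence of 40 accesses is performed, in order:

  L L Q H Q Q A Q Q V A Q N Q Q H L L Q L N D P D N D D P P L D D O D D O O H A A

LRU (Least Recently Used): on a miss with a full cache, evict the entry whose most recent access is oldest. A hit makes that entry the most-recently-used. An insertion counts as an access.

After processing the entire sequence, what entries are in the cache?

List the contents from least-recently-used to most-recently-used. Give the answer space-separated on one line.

Answer: L D O H A

Derivation:
LRU simulation (capacity=5):
  1. access L: MISS. Cache (LRU->MRU): [L]
  2. access L: HIT. Cache (LRU->MRU): [L]
  3. access Q: MISS. Cache (LRU->MRU): [L Q]
  4. access H: MISS. Cache (LRU->MRU): [L Q H]
  5. access Q: HIT. Cache (LRU->MRU): [L H Q]
  6. access Q: HIT. Cache (LRU->MRU): [L H Q]
  7. access A: MISS. Cache (LRU->MRU): [L H Q A]
  8. access Q: HIT. Cache (LRU->MRU): [L H A Q]
  9. access Q: HIT. Cache (LRU->MRU): [L H A Q]
  10. access V: MISS. Cache (LRU->MRU): [L H A Q V]
  11. access A: HIT. Cache (LRU->MRU): [L H Q V A]
  12. access Q: HIT. Cache (LRU->MRU): [L H V A Q]
  13. access N: MISS, evict L. Cache (LRU->MRU): [H V A Q N]
  14. access Q: HIT. Cache (LRU->MRU): [H V A N Q]
  15. access Q: HIT. Cache (LRU->MRU): [H V A N Q]
  16. access H: HIT. Cache (LRU->MRU): [V A N Q H]
  17. access L: MISS, evict V. Cache (LRU->MRU): [A N Q H L]
  18. access L: HIT. Cache (LRU->MRU): [A N Q H L]
  19. access Q: HIT. Cache (LRU->MRU): [A N H L Q]
  20. access L: HIT. Cache (LRU->MRU): [A N H Q L]
  21. access N: HIT. Cache (LRU->MRU): [A H Q L N]
  22. access D: MISS, evict A. Cache (LRU->MRU): [H Q L N D]
  23. access P: MISS, evict H. Cache (LRU->MRU): [Q L N D P]
  24. access D: HIT. Cache (LRU->MRU): [Q L N P D]
  25. access N: HIT. Cache (LRU->MRU): [Q L P D N]
  26. access D: HIT. Cache (LRU->MRU): [Q L P N D]
  27. access D: HIT. Cache (LRU->MRU): [Q L P N D]
  28. access P: HIT. Cache (LRU->MRU): [Q L N D P]
  29. access P: HIT. Cache (LRU->MRU): [Q L N D P]
  30. access L: HIT. Cache (LRU->MRU): [Q N D P L]
  31. access D: HIT. Cache (LRU->MRU): [Q N P L D]
  32. access D: HIT. Cache (LRU->MRU): [Q N P L D]
  33. access O: MISS, evict Q. Cache (LRU->MRU): [N P L D O]
  34. access D: HIT. Cache (LRU->MRU): [N P L O D]
  35. access D: HIT. Cache (LRU->MRU): [N P L O D]
  36. access O: HIT. Cache (LRU->MRU): [N P L D O]
  37. access O: HIT. Cache (LRU->MRU): [N P L D O]
  38. access H: MISS, evict N. Cache (LRU->MRU): [P L D O H]
  39. access A: MISS, evict P. Cache (LRU->MRU): [L D O H A]
  40. access A: HIT. Cache (LRU->MRU): [L D O H A]
Total: 28 hits, 12 misses, 7 evictions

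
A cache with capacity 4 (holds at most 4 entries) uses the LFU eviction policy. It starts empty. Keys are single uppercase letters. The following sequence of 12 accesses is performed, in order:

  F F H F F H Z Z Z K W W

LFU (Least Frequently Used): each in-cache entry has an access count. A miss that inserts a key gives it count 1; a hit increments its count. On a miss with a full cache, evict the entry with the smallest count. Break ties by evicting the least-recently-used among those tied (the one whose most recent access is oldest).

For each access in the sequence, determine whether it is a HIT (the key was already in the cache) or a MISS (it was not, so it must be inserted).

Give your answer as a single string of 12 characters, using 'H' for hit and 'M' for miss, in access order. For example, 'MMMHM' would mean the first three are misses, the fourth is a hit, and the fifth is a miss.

LFU simulation (capacity=4):
  1. access F: MISS. Cache: [F(c=1)]
  2. access F: HIT, count now 2. Cache: [F(c=2)]
  3. access H: MISS. Cache: [H(c=1) F(c=2)]
  4. access F: HIT, count now 3. Cache: [H(c=1) F(c=3)]
  5. access F: HIT, count now 4. Cache: [H(c=1) F(c=4)]
  6. access H: HIT, count now 2. Cache: [H(c=2) F(c=4)]
  7. access Z: MISS. Cache: [Z(c=1) H(c=2) F(c=4)]
  8. access Z: HIT, count now 2. Cache: [H(c=2) Z(c=2) F(c=4)]
  9. access Z: HIT, count now 3. Cache: [H(c=2) Z(c=3) F(c=4)]
  10. access K: MISS. Cache: [K(c=1) H(c=2) Z(c=3) F(c=4)]
  11. access W: MISS, evict K(c=1). Cache: [W(c=1) H(c=2) Z(c=3) F(c=4)]
  12. access W: HIT, count now 2. Cache: [H(c=2) W(c=2) Z(c=3) F(c=4)]
Total: 7 hits, 5 misses, 1 evictions

Answer: MHMHHHMHHMMH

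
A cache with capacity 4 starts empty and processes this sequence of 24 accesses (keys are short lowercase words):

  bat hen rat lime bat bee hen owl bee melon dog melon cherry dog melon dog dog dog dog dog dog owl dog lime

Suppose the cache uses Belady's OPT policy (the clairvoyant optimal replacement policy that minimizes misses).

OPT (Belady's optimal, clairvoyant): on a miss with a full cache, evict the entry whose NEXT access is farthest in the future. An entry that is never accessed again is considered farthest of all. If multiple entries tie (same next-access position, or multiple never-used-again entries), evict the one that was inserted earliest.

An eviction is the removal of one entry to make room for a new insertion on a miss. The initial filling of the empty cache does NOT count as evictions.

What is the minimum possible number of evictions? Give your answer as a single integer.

Answer: 6

Derivation:
OPT (Belady) simulation (capacity=4):
  1. access bat: MISS. Cache: [bat]
  2. access hen: MISS. Cache: [bat hen]
  3. access rat: MISS. Cache: [bat hen rat]
  4. access lime: MISS. Cache: [bat hen rat lime]
  5. access bat: HIT. Next use of bat: never. Cache: [bat hen rat lime]
  6. access bee: MISS, evict bat (next use: never). Cache: [hen rat lime bee]
  7. access hen: HIT. Next use of hen: never. Cache: [hen rat lime bee]
  8. access owl: MISS, evict hen (next use: never). Cache: [rat lime bee owl]
  9. access bee: HIT. Next use of bee: never. Cache: [rat lime bee owl]
  10. access melon: MISS, evict rat (next use: never). Cache: [lime bee owl melon]
  11. access dog: MISS, evict bee (next use: never). Cache: [lime owl melon dog]
  12. access melon: HIT. Next use of melon: step 15. Cache: [lime owl melon dog]
  13. access cherry: MISS, evict lime (next use: step 24). Cache: [owl melon dog cherry]
  14. access dog: HIT. Next use of dog: step 16. Cache: [owl melon dog cherry]
  15. access melon: HIT. Next use of melon: never. Cache: [owl melon dog cherry]
  16. access dog: HIT. Next use of dog: step 17. Cache: [owl melon dog cherry]
  17. access dog: HIT. Next use of dog: step 18. Cache: [owl melon dog cherry]
  18. access dog: HIT. Next use of dog: step 19. Cache: [owl melon dog cherry]
  19. access dog: HIT. Next use of dog: step 20. Cache: [owl melon dog cherry]
  20. access dog: HIT. Next use of dog: step 21. Cache: [owl melon dog cherry]
  21. access dog: HIT. Next use of dog: step 23. Cache: [owl melon dog cherry]
  22. access owl: HIT. Next use of owl: never. Cache: [owl melon dog cherry]
  23. access dog: HIT. Next use of dog: never. Cache: [owl melon dog cherry]
  24. access lime: MISS, evict owl (next use: never). Cache: [melon dog cherry lime]
Total: 14 hits, 10 misses, 6 evictions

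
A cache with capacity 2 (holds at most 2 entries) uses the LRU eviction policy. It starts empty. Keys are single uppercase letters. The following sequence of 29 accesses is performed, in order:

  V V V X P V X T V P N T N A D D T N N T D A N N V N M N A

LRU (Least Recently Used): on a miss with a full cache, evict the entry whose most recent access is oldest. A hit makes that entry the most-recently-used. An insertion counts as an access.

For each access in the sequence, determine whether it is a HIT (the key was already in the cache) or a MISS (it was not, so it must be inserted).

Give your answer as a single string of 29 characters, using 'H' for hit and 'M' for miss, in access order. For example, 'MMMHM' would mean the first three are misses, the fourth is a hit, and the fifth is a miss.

Answer: MHHMMMMMMMMMHMMHMMHHMMMHMHMHM

Derivation:
LRU simulation (capacity=2):
  1. access V: MISS. Cache (LRU->MRU): [V]
  2. access V: HIT. Cache (LRU->MRU): [V]
  3. access V: HIT. Cache (LRU->MRU): [V]
  4. access X: MISS. Cache (LRU->MRU): [V X]
  5. access P: MISS, evict V. Cache (LRU->MRU): [X P]
  6. access V: MISS, evict X. Cache (LRU->MRU): [P V]
  7. access X: MISS, evict P. Cache (LRU->MRU): [V X]
  8. access T: MISS, evict V. Cache (LRU->MRU): [X T]
  9. access V: MISS, evict X. Cache (LRU->MRU): [T V]
  10. access P: MISS, evict T. Cache (LRU->MRU): [V P]
  11. access N: MISS, evict V. Cache (LRU->MRU): [P N]
  12. access T: MISS, evict P. Cache (LRU->MRU): [N T]
  13. access N: HIT. Cache (LRU->MRU): [T N]
  14. access A: MISS, evict T. Cache (LRU->MRU): [N A]
  15. access D: MISS, evict N. Cache (LRU->MRU): [A D]
  16. access D: HIT. Cache (LRU->MRU): [A D]
  17. access T: MISS, evict A. Cache (LRU->MRU): [D T]
  18. access N: MISS, evict D. Cache (LRU->MRU): [T N]
  19. access N: HIT. Cache (LRU->MRU): [T N]
  20. access T: HIT. Cache (LRU->MRU): [N T]
  21. access D: MISS, evict N. Cache (LRU->MRU): [T D]
  22. access A: MISS, evict T. Cache (LRU->MRU): [D A]
  23. access N: MISS, evict D. Cache (LRU->MRU): [A N]
  24. access N: HIT. Cache (LRU->MRU): [A N]
  25. access V: MISS, evict A. Cache (LRU->MRU): [N V]
  26. access N: HIT. Cache (LRU->MRU): [V N]
  27. access M: MISS, evict V. Cache (LRU->MRU): [N M]
  28. access N: HIT. Cache (LRU->MRU): [M N]
  29. access A: MISS, evict M. Cache (LRU->MRU): [N A]
Total: 9 hits, 20 misses, 18 evictions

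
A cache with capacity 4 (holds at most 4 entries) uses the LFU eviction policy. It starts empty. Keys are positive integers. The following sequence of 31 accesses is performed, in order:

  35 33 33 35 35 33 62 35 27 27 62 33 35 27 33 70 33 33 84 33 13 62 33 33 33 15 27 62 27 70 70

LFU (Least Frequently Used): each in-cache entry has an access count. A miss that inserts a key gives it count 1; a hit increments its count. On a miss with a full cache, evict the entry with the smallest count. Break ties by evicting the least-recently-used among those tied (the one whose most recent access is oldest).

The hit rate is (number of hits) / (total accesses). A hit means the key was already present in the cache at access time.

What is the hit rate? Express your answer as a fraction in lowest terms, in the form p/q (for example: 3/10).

Answer: 20/31

Derivation:
LFU simulation (capacity=4):
  1. access 35: MISS. Cache: [35(c=1)]
  2. access 33: MISS. Cache: [35(c=1) 33(c=1)]
  3. access 33: HIT, count now 2. Cache: [35(c=1) 33(c=2)]
  4. access 35: HIT, count now 2. Cache: [33(c=2) 35(c=2)]
  5. access 35: HIT, count now 3. Cache: [33(c=2) 35(c=3)]
  6. access 33: HIT, count now 3. Cache: [35(c=3) 33(c=3)]
  7. access 62: MISS. Cache: [62(c=1) 35(c=3) 33(c=3)]
  8. access 35: HIT, count now 4. Cache: [62(c=1) 33(c=3) 35(c=4)]
  9. access 27: MISS. Cache: [62(c=1) 27(c=1) 33(c=3) 35(c=4)]
  10. access 27: HIT, count now 2. Cache: [62(c=1) 27(c=2) 33(c=3) 35(c=4)]
  11. access 62: HIT, count now 2. Cache: [27(c=2) 62(c=2) 33(c=3) 35(c=4)]
  12. access 33: HIT, count now 4. Cache: [27(c=2) 62(c=2) 35(c=4) 33(c=4)]
  13. access 35: HIT, count now 5. Cache: [27(c=2) 62(c=2) 33(c=4) 35(c=5)]
  14. access 27: HIT, count now 3. Cache: [62(c=2) 27(c=3) 33(c=4) 35(c=5)]
  15. access 33: HIT, count now 5. Cache: [62(c=2) 27(c=3) 35(c=5) 33(c=5)]
  16. access 70: MISS, evict 62(c=2). Cache: [70(c=1) 27(c=3) 35(c=5) 33(c=5)]
  17. access 33: HIT, count now 6. Cache: [70(c=1) 27(c=3) 35(c=5) 33(c=6)]
  18. access 33: HIT, count now 7. Cache: [70(c=1) 27(c=3) 35(c=5) 33(c=7)]
  19. access 84: MISS, evict 70(c=1). Cache: [84(c=1) 27(c=3) 35(c=5) 33(c=7)]
  20. access 33: HIT, count now 8. Cache: [84(c=1) 27(c=3) 35(c=5) 33(c=8)]
  21. access 13: MISS, evict 84(c=1). Cache: [13(c=1) 27(c=3) 35(c=5) 33(c=8)]
  22. access 62: MISS, evict 13(c=1). Cache: [62(c=1) 27(c=3) 35(c=5) 33(c=8)]
  23. access 33: HIT, count now 9. Cache: [62(c=1) 27(c=3) 35(c=5) 33(c=9)]
  24. access 33: HIT, count now 10. Cache: [62(c=1) 27(c=3) 35(c=5) 33(c=10)]
  25. access 33: HIT, count now 11. Cache: [62(c=1) 27(c=3) 35(c=5) 33(c=11)]
  26. access 15: MISS, evict 62(c=1). Cache: [15(c=1) 27(c=3) 35(c=5) 33(c=11)]
  27. access 27: HIT, count now 4. Cache: [15(c=1) 27(c=4) 35(c=5) 33(c=11)]
  28. access 62: MISS, evict 15(c=1). Cache: [62(c=1) 27(c=4) 35(c=5) 33(c=11)]
  29. access 27: HIT, count now 5. Cache: [62(c=1) 35(c=5) 27(c=5) 33(c=11)]
  30. access 70: MISS, evict 62(c=1). Cache: [70(c=1) 35(c=5) 27(c=5) 33(c=11)]
  31. access 70: HIT, count now 2. Cache: [70(c=2) 35(c=5) 27(c=5) 33(c=11)]
Total: 20 hits, 11 misses, 7 evictions

Hit rate = 20/31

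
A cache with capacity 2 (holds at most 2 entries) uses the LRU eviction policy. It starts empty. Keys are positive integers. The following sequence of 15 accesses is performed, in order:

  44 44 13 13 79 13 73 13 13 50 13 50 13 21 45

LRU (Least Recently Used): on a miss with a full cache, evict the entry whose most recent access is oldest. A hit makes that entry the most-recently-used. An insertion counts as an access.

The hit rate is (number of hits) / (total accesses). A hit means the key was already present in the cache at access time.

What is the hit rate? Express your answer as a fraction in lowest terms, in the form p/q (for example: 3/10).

Answer: 8/15

Derivation:
LRU simulation (capacity=2):
  1. access 44: MISS. Cache (LRU->MRU): [44]
  2. access 44: HIT. Cache (LRU->MRU): [44]
  3. access 13: MISS. Cache (LRU->MRU): [44 13]
  4. access 13: HIT. Cache (LRU->MRU): [44 13]
  5. access 79: MISS, evict 44. Cache (LRU->MRU): [13 79]
  6. access 13: HIT. Cache (LRU->MRU): [79 13]
  7. access 73: MISS, evict 79. Cache (LRU->MRU): [13 73]
  8. access 13: HIT. Cache (LRU->MRU): [73 13]
  9. access 13: HIT. Cache (LRU->MRU): [73 13]
  10. access 50: MISS, evict 73. Cache (LRU->MRU): [13 50]
  11. access 13: HIT. Cache (LRU->MRU): [50 13]
  12. access 50: HIT. Cache (LRU->MRU): [13 50]
  13. access 13: HIT. Cache (LRU->MRU): [50 13]
  14. access 21: MISS, evict 50. Cache (LRU->MRU): [13 21]
  15. access 45: MISS, evict 13. Cache (LRU->MRU): [21 45]
Total: 8 hits, 7 misses, 5 evictions

Hit rate = 8/15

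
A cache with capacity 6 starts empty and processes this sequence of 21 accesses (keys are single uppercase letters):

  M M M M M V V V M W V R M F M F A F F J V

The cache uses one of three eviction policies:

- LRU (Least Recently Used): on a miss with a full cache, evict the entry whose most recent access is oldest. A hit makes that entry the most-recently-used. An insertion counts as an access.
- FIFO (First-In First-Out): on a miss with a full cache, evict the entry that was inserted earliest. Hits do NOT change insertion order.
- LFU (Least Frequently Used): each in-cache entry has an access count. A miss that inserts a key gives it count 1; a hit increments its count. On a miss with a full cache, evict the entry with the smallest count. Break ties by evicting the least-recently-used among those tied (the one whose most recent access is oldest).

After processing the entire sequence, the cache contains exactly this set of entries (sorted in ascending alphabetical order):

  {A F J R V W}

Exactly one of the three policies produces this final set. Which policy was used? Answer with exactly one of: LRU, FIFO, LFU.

Simulating under each policy and comparing final sets:
  LRU: final set = {A F J M R V} -> differs
  FIFO: final set = {A F J R V W} -> MATCHES target
  LFU: final set = {A F J M R V} -> differs
Only FIFO produces the target set.

Answer: FIFO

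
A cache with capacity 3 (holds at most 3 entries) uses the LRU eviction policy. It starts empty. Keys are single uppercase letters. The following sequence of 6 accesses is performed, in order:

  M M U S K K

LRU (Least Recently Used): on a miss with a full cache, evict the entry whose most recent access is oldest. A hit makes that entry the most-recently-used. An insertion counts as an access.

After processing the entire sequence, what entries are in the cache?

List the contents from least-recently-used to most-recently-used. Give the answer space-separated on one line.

Answer: U S K

Derivation:
LRU simulation (capacity=3):
  1. access M: MISS. Cache (LRU->MRU): [M]
  2. access M: HIT. Cache (LRU->MRU): [M]
  3. access U: MISS. Cache (LRU->MRU): [M U]
  4. access S: MISS. Cache (LRU->MRU): [M U S]
  5. access K: MISS, evict M. Cache (LRU->MRU): [U S K]
  6. access K: HIT. Cache (LRU->MRU): [U S K]
Total: 2 hits, 4 misses, 1 evictions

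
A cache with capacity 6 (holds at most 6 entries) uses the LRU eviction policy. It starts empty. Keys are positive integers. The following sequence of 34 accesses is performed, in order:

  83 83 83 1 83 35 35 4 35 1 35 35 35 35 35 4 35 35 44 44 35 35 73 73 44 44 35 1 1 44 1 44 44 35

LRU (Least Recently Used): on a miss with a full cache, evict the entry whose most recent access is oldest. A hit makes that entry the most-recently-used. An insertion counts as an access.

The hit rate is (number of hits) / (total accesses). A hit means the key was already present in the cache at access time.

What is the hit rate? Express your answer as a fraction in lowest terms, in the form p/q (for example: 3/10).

LRU simulation (capacity=6):
  1. access 83: MISS. Cache (LRU->MRU): [83]
  2. access 83: HIT. Cache (LRU->MRU): [83]
  3. access 83: HIT. Cache (LRU->MRU): [83]
  4. access 1: MISS. Cache (LRU->MRU): [83 1]
  5. access 83: HIT. Cache (LRU->MRU): [1 83]
  6. access 35: MISS. Cache (LRU->MRU): [1 83 35]
  7. access 35: HIT. Cache (LRU->MRU): [1 83 35]
  8. access 4: MISS. Cache (LRU->MRU): [1 83 35 4]
  9. access 35: HIT. Cache (LRU->MRU): [1 83 4 35]
  10. access 1: HIT. Cache (LRU->MRU): [83 4 35 1]
  11. access 35: HIT. Cache (LRU->MRU): [83 4 1 35]
  12. access 35: HIT. Cache (LRU->MRU): [83 4 1 35]
  13. access 35: HIT. Cache (LRU->MRU): [83 4 1 35]
  14. access 35: HIT. Cache (LRU->MRU): [83 4 1 35]
  15. access 35: HIT. Cache (LRU->MRU): [83 4 1 35]
  16. access 4: HIT. Cache (LRU->MRU): [83 1 35 4]
  17. access 35: HIT. Cache (LRU->MRU): [83 1 4 35]
  18. access 35: HIT. Cache (LRU->MRU): [83 1 4 35]
  19. access 44: MISS. Cache (LRU->MRU): [83 1 4 35 44]
  20. access 44: HIT. Cache (LRU->MRU): [83 1 4 35 44]
  21. access 35: HIT. Cache (LRU->MRU): [83 1 4 44 35]
  22. access 35: HIT. Cache (LRU->MRU): [83 1 4 44 35]
  23. access 73: MISS. Cache (LRU->MRU): [83 1 4 44 35 73]
  24. access 73: HIT. Cache (LRU->MRU): [83 1 4 44 35 73]
  25. access 44: HIT. Cache (LRU->MRU): [83 1 4 35 73 44]
  26. access 44: HIT. Cache (LRU->MRU): [83 1 4 35 73 44]
  27. access 35: HIT. Cache (LRU->MRU): [83 1 4 73 44 35]
  28. access 1: HIT. Cache (LRU->MRU): [83 4 73 44 35 1]
  29. access 1: HIT. Cache (LRU->MRU): [83 4 73 44 35 1]
  30. access 44: HIT. Cache (LRU->MRU): [83 4 73 35 1 44]
  31. access 1: HIT. Cache (LRU->MRU): [83 4 73 35 44 1]
  32. access 44: HIT. Cache (LRU->MRU): [83 4 73 35 1 44]
  33. access 44: HIT. Cache (LRU->MRU): [83 4 73 35 1 44]
  34. access 35: HIT. Cache (LRU->MRU): [83 4 73 1 44 35]
Total: 28 hits, 6 misses, 0 evictions

Hit rate = 28/34 = 14/17

Answer: 14/17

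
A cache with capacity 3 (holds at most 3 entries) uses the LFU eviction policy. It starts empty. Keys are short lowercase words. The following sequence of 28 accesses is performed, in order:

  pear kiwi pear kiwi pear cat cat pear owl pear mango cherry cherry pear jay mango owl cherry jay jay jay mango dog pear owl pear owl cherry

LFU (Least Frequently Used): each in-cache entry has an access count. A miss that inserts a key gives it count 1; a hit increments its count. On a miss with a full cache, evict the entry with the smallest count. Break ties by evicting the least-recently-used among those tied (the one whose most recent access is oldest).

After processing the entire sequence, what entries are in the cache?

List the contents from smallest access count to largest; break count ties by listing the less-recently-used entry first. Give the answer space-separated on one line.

Answer: cherry jay pear

Derivation:
LFU simulation (capacity=3):
  1. access pear: MISS. Cache: [pear(c=1)]
  2. access kiwi: MISS. Cache: [pear(c=1) kiwi(c=1)]
  3. access pear: HIT, count now 2. Cache: [kiwi(c=1) pear(c=2)]
  4. access kiwi: HIT, count now 2. Cache: [pear(c=2) kiwi(c=2)]
  5. access pear: HIT, count now 3. Cache: [kiwi(c=2) pear(c=3)]
  6. access cat: MISS. Cache: [cat(c=1) kiwi(c=2) pear(c=3)]
  7. access cat: HIT, count now 2. Cache: [kiwi(c=2) cat(c=2) pear(c=3)]
  8. access pear: HIT, count now 4. Cache: [kiwi(c=2) cat(c=2) pear(c=4)]
  9. access owl: MISS, evict kiwi(c=2). Cache: [owl(c=1) cat(c=2) pear(c=4)]
  10. access pear: HIT, count now 5. Cache: [owl(c=1) cat(c=2) pear(c=5)]
  11. access mango: MISS, evict owl(c=1). Cache: [mango(c=1) cat(c=2) pear(c=5)]
  12. access cherry: MISS, evict mango(c=1). Cache: [cherry(c=1) cat(c=2) pear(c=5)]
  13. access cherry: HIT, count now 2. Cache: [cat(c=2) cherry(c=2) pear(c=5)]
  14. access pear: HIT, count now 6. Cache: [cat(c=2) cherry(c=2) pear(c=6)]
  15. access jay: MISS, evict cat(c=2). Cache: [jay(c=1) cherry(c=2) pear(c=6)]
  16. access mango: MISS, evict jay(c=1). Cache: [mango(c=1) cherry(c=2) pear(c=6)]
  17. access owl: MISS, evict mango(c=1). Cache: [owl(c=1) cherry(c=2) pear(c=6)]
  18. access cherry: HIT, count now 3. Cache: [owl(c=1) cherry(c=3) pear(c=6)]
  19. access jay: MISS, evict owl(c=1). Cache: [jay(c=1) cherry(c=3) pear(c=6)]
  20. access jay: HIT, count now 2. Cache: [jay(c=2) cherry(c=3) pear(c=6)]
  21. access jay: HIT, count now 3. Cache: [cherry(c=3) jay(c=3) pear(c=6)]
  22. access mango: MISS, evict cherry(c=3). Cache: [mango(c=1) jay(c=3) pear(c=6)]
  23. access dog: MISS, evict mango(c=1). Cache: [dog(c=1) jay(c=3) pear(c=6)]
  24. access pear: HIT, count now 7. Cache: [dog(c=1) jay(c=3) pear(c=7)]
  25. access owl: MISS, evict dog(c=1). Cache: [owl(c=1) jay(c=3) pear(c=7)]
  26. access pear: HIT, count now 8. Cache: [owl(c=1) jay(c=3) pear(c=8)]
  27. access owl: HIT, count now 2. Cache: [owl(c=2) jay(c=3) pear(c=8)]
  28. access cherry: MISS, evict owl(c=2). Cache: [cherry(c=1) jay(c=3) pear(c=8)]
Total: 14 hits, 14 misses, 11 evictions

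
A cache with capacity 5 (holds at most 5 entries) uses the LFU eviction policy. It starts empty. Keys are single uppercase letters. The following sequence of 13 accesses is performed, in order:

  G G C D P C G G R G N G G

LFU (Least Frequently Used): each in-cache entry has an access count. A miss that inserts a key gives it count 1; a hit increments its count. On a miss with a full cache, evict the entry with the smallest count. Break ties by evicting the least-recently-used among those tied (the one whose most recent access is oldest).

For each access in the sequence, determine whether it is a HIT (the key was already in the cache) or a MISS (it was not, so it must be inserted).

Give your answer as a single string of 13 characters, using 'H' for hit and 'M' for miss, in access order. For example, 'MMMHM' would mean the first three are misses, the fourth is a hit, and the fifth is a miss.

Answer: MHMMMHHHMHMHH

Derivation:
LFU simulation (capacity=5):
  1. access G: MISS. Cache: [G(c=1)]
  2. access G: HIT, count now 2. Cache: [G(c=2)]
  3. access C: MISS. Cache: [C(c=1) G(c=2)]
  4. access D: MISS. Cache: [C(c=1) D(c=1) G(c=2)]
  5. access P: MISS. Cache: [C(c=1) D(c=1) P(c=1) G(c=2)]
  6. access C: HIT, count now 2. Cache: [D(c=1) P(c=1) G(c=2) C(c=2)]
  7. access G: HIT, count now 3. Cache: [D(c=1) P(c=1) C(c=2) G(c=3)]
  8. access G: HIT, count now 4. Cache: [D(c=1) P(c=1) C(c=2) G(c=4)]
  9. access R: MISS. Cache: [D(c=1) P(c=1) R(c=1) C(c=2) G(c=4)]
  10. access G: HIT, count now 5. Cache: [D(c=1) P(c=1) R(c=1) C(c=2) G(c=5)]
  11. access N: MISS, evict D(c=1). Cache: [P(c=1) R(c=1) N(c=1) C(c=2) G(c=5)]
  12. access G: HIT, count now 6. Cache: [P(c=1) R(c=1) N(c=1) C(c=2) G(c=6)]
  13. access G: HIT, count now 7. Cache: [P(c=1) R(c=1) N(c=1) C(c=2) G(c=7)]
Total: 7 hits, 6 misses, 1 evictions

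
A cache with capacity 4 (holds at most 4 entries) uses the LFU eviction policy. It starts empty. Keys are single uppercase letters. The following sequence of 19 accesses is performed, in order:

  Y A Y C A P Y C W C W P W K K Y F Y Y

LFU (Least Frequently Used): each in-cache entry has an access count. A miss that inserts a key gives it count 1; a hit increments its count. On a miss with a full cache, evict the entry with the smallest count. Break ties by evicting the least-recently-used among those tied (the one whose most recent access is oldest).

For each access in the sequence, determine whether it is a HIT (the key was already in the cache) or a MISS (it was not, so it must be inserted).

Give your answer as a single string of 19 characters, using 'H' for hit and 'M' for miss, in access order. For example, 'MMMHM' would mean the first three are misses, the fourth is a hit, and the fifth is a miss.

Answer: MMHMHMHHMHHMHMHHMHH

Derivation:
LFU simulation (capacity=4):
  1. access Y: MISS. Cache: [Y(c=1)]
  2. access A: MISS. Cache: [Y(c=1) A(c=1)]
  3. access Y: HIT, count now 2. Cache: [A(c=1) Y(c=2)]
  4. access C: MISS. Cache: [A(c=1) C(c=1) Y(c=2)]
  5. access A: HIT, count now 2. Cache: [C(c=1) Y(c=2) A(c=2)]
  6. access P: MISS. Cache: [C(c=1) P(c=1) Y(c=2) A(c=2)]
  7. access Y: HIT, count now 3. Cache: [C(c=1) P(c=1) A(c=2) Y(c=3)]
  8. access C: HIT, count now 2. Cache: [P(c=1) A(c=2) C(c=2) Y(c=3)]
  9. access W: MISS, evict P(c=1). Cache: [W(c=1) A(c=2) C(c=2) Y(c=3)]
  10. access C: HIT, count now 3. Cache: [W(c=1) A(c=2) Y(c=3) C(c=3)]
  11. access W: HIT, count now 2. Cache: [A(c=2) W(c=2) Y(c=3) C(c=3)]
  12. access P: MISS, evict A(c=2). Cache: [P(c=1) W(c=2) Y(c=3) C(c=3)]
  13. access W: HIT, count now 3. Cache: [P(c=1) Y(c=3) C(c=3) W(c=3)]
  14. access K: MISS, evict P(c=1). Cache: [K(c=1) Y(c=3) C(c=3) W(c=3)]
  15. access K: HIT, count now 2. Cache: [K(c=2) Y(c=3) C(c=3) W(c=3)]
  16. access Y: HIT, count now 4. Cache: [K(c=2) C(c=3) W(c=3) Y(c=4)]
  17. access F: MISS, evict K(c=2). Cache: [F(c=1) C(c=3) W(c=3) Y(c=4)]
  18. access Y: HIT, count now 5. Cache: [F(c=1) C(c=3) W(c=3) Y(c=5)]
  19. access Y: HIT, count now 6. Cache: [F(c=1) C(c=3) W(c=3) Y(c=6)]
Total: 11 hits, 8 misses, 4 evictions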